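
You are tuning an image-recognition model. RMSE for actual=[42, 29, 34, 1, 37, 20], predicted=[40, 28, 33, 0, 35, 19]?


MSE = 12/6 = 2
RMSE = √(12/6) = 1.4142

1.4142


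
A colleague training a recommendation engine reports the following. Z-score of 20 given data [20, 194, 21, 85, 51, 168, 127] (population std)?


μ = 95.1429, σ = 64.687
z = (20 - 95.1429)/64.687 = -1.1616

-1.1616


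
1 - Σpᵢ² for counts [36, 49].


Probabilities: [36/85, 49/85] ≈ [0.4235, 0.5765]
Σpᵢ² = (1296 + 2401)/85² = 3697/7225
Gini = 1 - Σpᵢ² = 1 - 3697/7225 = 0.4883

0.4883


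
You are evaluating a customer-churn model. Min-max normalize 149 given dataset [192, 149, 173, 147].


min=147, max=192
(149-147)/(192-147) = 2/45 = 0.0444

0.0444


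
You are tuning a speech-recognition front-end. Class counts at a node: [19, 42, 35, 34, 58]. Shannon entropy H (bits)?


Probabilities: [19/188, 42/188, 35/188, 34/188, 58/188] ≈ [0.1011, 0.2234, 0.1862, 0.1809, 0.3085]
H = -((19/188)·log₂(19/188) + (42/188)·log₂(42/188) + (35/188)·log₂(35/188) + (34/188)·log₂(34/188) + (58/188)·log₂(58/188))
  = 2.2384 bits

2.2384 bits


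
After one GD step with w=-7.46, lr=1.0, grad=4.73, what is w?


w_new = w - α·∇
= -7.46 - 1.0·4.73
= -7.46 - 4.73
= -12.19

-12.19


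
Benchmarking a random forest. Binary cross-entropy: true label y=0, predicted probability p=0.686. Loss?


BCE = -[y·ln(p) + (1-y)·ln(1-p)]
= -0 - 1·ln(1-0.686)
= -ln(0.314) = 1.1584

1.1584


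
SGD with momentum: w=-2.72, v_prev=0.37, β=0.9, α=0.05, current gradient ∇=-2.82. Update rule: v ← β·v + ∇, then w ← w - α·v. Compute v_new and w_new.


v_new = 0.9·0.37 - 2.82 = 0.333 - 2.82 = -2.487
w_new = -2.72 - 0.05·-2.487 = -2.72 + 0.12435 = -2.59565

v_new=-2.487, w_new=-2.59565


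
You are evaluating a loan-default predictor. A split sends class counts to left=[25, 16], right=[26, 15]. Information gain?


Parent = [51, 31], H_parent = 0.9567
H_left = 0.965 (n=41), H_right = 0.9474 (n=41)
H_children = (41/82)·0.965 + (41/82)·0.9474 = 0.9562
IG = 0.9567 - 0.9562 = 0.0005

0.0005


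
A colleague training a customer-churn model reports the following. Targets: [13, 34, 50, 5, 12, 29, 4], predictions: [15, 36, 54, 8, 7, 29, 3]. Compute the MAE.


Absolute errors: |13-15|=2, |34-36|=2, |50-54|=4, |5-8|=3, |12-7|=5, |29-29|=0, |4-3|=1
Sum = 17
MAE = 17/7 = 17/7

17/7


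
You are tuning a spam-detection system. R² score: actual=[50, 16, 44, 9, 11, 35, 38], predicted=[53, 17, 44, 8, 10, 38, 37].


ȳ = 29
SS_res = Σ(y-ŷ)² = 22
SS_tot = Σ(y-ȳ)² = 1676
R² = 1 - SS_res/SS_tot = 1 - 0.0131 = 0.9869

0.9869


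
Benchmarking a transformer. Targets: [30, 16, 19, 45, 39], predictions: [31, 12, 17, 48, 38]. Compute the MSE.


Squared errors: (30-31)²=1, (16-12)²=16, (19-17)²=4, (45-48)²=9, (39-38)²=1
Sum = 31
MSE = 31/5 = 31/5

31/5


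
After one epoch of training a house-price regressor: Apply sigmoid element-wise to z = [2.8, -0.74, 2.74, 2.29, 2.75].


σ(2.8) = 1/(1+e^-2.8) = 0.9427
σ(-0.74) = 1/(1+e^0.74) = 0.323
σ(2.74) = 1/(1+e^-2.74) = 0.9393
σ(2.29) = 1/(1+e^-2.29) = 0.908
σ(2.75) = 1/(1+e^-2.75) = 0.9399
result = [0.9427, 0.323, 0.9393, 0.908, 0.9399]

[0.9427, 0.323, 0.9393, 0.908, 0.9399]


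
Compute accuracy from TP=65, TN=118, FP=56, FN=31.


Accuracy = (TP+TN)/(TP+TN+FP+FN)
= (65+118)/(270)
= 183/270 = 67.78%

67.78%


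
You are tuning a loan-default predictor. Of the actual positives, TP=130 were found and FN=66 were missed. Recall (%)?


Recall = TP/(TP+FN)
= 130/(130+66)
= 130/196 = 66.33%

66.33%


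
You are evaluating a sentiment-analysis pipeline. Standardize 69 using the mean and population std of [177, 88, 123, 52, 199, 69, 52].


μ = 108.5714, σ = 55.3659
z = (69 - 108.5714)/55.3659 = -0.7147

-0.7147


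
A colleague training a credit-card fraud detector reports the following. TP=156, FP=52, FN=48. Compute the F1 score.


Precision = 156/208 = 0.75
Recall = 156/204 = 0.7647
F1 = 2·P·R/(P+R) = 2·TP/(2·TP+FP+FN) = 312/(312+52+48) = 312/412 = 0.7573

0.7573


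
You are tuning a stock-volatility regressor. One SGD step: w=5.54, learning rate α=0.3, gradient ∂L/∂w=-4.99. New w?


w_new = w - α·∇
= 5.54 - 0.3·-4.99
= 5.54 + 1.497
= 7.037

7.037


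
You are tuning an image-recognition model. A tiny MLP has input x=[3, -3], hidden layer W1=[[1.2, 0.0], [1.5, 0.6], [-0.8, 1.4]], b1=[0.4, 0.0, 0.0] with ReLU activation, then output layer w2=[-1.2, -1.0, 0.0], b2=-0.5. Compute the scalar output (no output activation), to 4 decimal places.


z1[0] = (1.2)·(3) + (0.0)·(-3) + 0.4 = 4.0
z1[1] = (1.5)·(3) + (0.6)·(-3) + 0.0 = 2.7
z1[2] = (-0.8)·(3) + (1.4)·(-3) + 0.0 = -6.6
h = ReLU(z1) = [4.0, 2.7, 0.0]
output = (-1.2)·(4.0) + (-1.0)·(2.7) + (0.0)·(0.0) - 0.5 = -8.0

-8.0


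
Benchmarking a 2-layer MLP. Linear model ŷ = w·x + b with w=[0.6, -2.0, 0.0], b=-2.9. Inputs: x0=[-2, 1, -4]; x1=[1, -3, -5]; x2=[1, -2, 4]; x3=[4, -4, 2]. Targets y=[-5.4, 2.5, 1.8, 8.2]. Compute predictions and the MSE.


ŷ0 = (0.6)·(-2) + (-2.0)·(1) + (0.0)·(-4) - 2.9 = -6.1
ŷ1 = (0.6)·(1) + (-2.0)·(-3) + (0.0)·(-5) - 2.9 = 3.7
ŷ2 = (0.6)·(1) + (-2.0)·(-2) + (0.0)·(4) - 2.9 = 1.7
ŷ3 = (0.6)·(4) + (-2.0)·(-4) + (0.0)·(2) - 2.9 = 7.5
errors² = [0.49, 1.44, 0.01, 0.49]
MSE = 2.4300/4 = 0.6075

0.6075


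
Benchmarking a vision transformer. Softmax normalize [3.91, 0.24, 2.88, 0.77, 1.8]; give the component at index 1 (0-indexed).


Exponentials: e^3.91=49.899, e^0.24=1.2712, e^2.88=17.8143, e^0.77=2.1598, e^1.8=6.0496
Sum = 77.1939
Softmax = [0.6464, 0.0165, 0.2308, 0.028, 0.0784]
p[1] = 1.2712/77.1939 = 0.0165

0.0165


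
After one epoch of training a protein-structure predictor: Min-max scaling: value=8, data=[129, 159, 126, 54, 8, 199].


min=8, max=199
(8-8)/(199-8) = 0/191 = 0.0

0.0


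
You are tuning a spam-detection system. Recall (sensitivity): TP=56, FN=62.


Recall = TP/(TP+FN)
= 56/(56+62)
= 56/118 = 47.46%

47.46%


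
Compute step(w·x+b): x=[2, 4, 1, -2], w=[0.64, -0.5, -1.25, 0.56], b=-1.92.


z = (2)·(0.64) + (4)·(-0.5) + (1)·(-1.25) + (-2)·(0.56) - 1.92
  = -5.01
step(z) = 0 (z<0)

0


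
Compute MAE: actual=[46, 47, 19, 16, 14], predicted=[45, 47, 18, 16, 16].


Absolute errors: |46-45|=1, |47-47|=0, |19-18|=1, |16-16|=0, |14-16|=2
Sum = 4
MAE = 4/5 = 4/5

4/5


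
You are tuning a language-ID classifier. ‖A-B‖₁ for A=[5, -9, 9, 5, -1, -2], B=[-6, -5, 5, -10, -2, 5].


d = |5+ 6| + |-9+ 5| + |9-5| + |5+ 10| + |-1+ 2| + |-2-5|
  = 11 + 4 + 4 + 15 + 1 + 7
  = 42

42


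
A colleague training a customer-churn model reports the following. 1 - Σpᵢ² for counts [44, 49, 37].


Probabilities: [44/130, 49/130, 37/130] ≈ [0.3385, 0.3769, 0.2846]
Σpᵢ² = (1936 + 2401 + 1369)/130² = 5706/16900
Gini = 1 - Σpᵢ² = 1 - 5706/16900 = 0.6624

0.6624


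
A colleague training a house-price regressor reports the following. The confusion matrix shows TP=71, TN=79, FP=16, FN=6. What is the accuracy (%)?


Accuracy = (TP+TN)/(TP+TN+FP+FN)
= (71+79)/(172)
= 150/172 = 87.21%

87.21%


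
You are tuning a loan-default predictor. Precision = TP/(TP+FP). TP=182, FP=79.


Precision = TP/(TP+FP)
= 182/(182+79)
= 182/261 = 69.73%

69.73%


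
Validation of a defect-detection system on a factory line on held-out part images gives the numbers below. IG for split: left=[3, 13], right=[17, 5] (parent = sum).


Parent = [20, 18], H_parent = 0.998
H_left = 0.6962 (n=16), H_right = 0.7732 (n=22)
H_children = (16/38)·0.6962 + (22/38)·0.7732 = 0.7408
IG = 0.998 - 0.7408 = 0.2572

0.2572


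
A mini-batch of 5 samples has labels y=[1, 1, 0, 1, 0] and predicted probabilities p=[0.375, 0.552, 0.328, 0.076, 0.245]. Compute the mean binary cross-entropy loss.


L[0] = -ln(0.375) = 0.9808
L[1] = -ln(0.552) = 0.5942
L[2] = -ln(1-0.328) = -ln(0.672) = 0.3975
L[3] = -ln(0.076) = 2.577
L[4] = -ln(1-0.245) = -ln(0.755) = 0.281
mean = (0.9808 + 0.5942 + 0.3975 + 2.577 + 0.281)/5 = 0.9661

0.9661


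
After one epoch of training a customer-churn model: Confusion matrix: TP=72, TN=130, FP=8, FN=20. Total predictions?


Total = TP + TN + FP + FN
= 72 + 130 + 8 + 20
= 230
(Predicted positive: 80, predicted negative: 150)

230


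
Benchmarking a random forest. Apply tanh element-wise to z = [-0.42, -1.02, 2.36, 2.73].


tanh(-0.42) = -0.3969
tanh(-1.02) = -0.7699
tanh(2.36) = 0.9823
tanh(2.73) = 0.9915
result = [-0.3969, -0.7699, 0.9823, 0.9915]

[-0.3969, -0.7699, 0.9823, 0.9915]


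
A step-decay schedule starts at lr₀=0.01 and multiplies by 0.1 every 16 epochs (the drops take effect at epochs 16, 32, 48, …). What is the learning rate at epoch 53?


n_drops = ⌊53/16⌋ = 3
lr = 0.01·0.1^3 = 0.01·0.001 = 0.00001

0.00001


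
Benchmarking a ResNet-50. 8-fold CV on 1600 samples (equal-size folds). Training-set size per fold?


Fold size = 1600/8 = 200
Training per fold = 1600 - 200 = 1400

1400


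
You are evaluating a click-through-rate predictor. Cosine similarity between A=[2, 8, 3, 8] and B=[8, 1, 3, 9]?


A·B = 2·8 + 8·1 + 3·3 + 8·9 = 105
‖A‖ = √141 = 11.8743, ‖B‖ = √155 = 12.4499
cos = 105/(√141·√155) = 105/√21855 = 0.7103

0.7103


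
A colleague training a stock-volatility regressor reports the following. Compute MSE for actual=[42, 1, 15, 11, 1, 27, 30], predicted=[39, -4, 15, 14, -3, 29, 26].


Squared errors: (42-39)²=9, (1+ 4)²=25, (15-15)²=0, (11-14)²=9, (1+ 3)²=16, (27-29)²=4, (30-26)²=16
Sum = 79
MSE = 79/7 = 79/7

79/7


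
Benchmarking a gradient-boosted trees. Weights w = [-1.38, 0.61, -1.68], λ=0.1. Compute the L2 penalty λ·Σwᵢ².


‖w‖₂² = (-1.38)² + (0.61)² + (-1.68)²
     = 1.9044 + 0.3721 + 2.8224
     = 5.0989
λ·‖w‖₂² = 0.1·5.0989 = 0.50989

0.50989


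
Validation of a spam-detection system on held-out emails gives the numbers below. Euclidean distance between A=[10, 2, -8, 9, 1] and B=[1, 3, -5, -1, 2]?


d = √((10-1)² + (2-3)² + (-8+ 5)² + (9+ 1)² + (1-2)²)
  = √(81 + 1 + 9 + 100 + 1)
  = √192 = 13.8564

13.8564


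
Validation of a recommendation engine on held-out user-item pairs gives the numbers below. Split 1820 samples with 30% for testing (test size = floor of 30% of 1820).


Test = ⌊1820·30/100⌋ = 546
Train = 1820 - 546 = 1274

Train: 1274, Test: 546


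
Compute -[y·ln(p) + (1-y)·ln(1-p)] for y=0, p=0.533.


BCE = -[y·ln(p) + (1-y)·ln(1-p)]
= -0 - 1·ln(1-0.533)
= -ln(0.467) = 0.7614

0.7614


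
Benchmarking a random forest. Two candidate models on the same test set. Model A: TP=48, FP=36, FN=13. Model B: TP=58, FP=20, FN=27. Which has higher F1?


Model A: P=48/84=0.5714, R=48/61=0.7869, F1=2PR/(P+R)=2TP/(2TP+FP+FN)=96/145=0.6621
Model B: P=58/78=0.7436, R=58/85=0.6824, F1=2PR/(P+R)=2TP/(2TP+FP+FN)=116/163=0.7117
0.6621 < 0.7117 → Model B

Model B


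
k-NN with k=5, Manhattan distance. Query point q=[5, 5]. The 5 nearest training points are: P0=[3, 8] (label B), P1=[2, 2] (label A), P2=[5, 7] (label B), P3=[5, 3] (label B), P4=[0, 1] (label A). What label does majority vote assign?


d(q,P0) = 5  (label B)
d(q,P1) = 6  (label A)
d(q,P2) = 2  (label B)
d(q,P3) = 2  (label B)
d(q,P4) = 9  (label A)
Votes: A=2, B=3
Majority → B

B


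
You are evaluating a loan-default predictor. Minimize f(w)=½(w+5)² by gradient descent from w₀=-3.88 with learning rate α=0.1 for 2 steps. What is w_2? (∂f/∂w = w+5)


step 1: grad = -3.88+5 = 1.12; w = -3.88 - 0.1·(1.12) = -3.992
step 2: grad = -3.992+5 = 1.008; w = -3.992 - 0.1·(1.008) = -4.0928

-4.0928


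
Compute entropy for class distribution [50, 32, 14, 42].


Probabilities: [50/138, 32/138, 14/138, 42/138] ≈ [0.3623, 0.2319, 0.1014, 0.3043]
H = -((50/138)·log₂(50/138) + (32/138)·log₂(32/138) + (14/138)·log₂(14/138) + (42/138)·log₂(42/138))
  = 1.8768 bits

1.8768 bits


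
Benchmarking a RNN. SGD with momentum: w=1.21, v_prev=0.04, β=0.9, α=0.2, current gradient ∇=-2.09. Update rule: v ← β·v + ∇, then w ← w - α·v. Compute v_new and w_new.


v_new = 0.9·0.04 - 2.09 = 0.036 - 2.09 = -2.054
w_new = 1.21 - 0.2·-2.054 = 1.21 + 0.4108 = 1.6208

v_new=-2.054, w_new=1.6208


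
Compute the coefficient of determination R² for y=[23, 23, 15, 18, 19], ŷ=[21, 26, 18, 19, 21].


ȳ = 19.6
SS_res = Σ(y-ŷ)² = 27
SS_tot = Σ(y-ȳ)² = 47.2
R² = 1 - SS_res/SS_tot = 1 - 0.572 = 0.428

0.428


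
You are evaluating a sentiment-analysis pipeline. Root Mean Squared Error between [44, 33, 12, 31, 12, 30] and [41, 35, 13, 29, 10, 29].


MSE = 23/6 = 3.8333
RMSE = √(23/6) = 1.9579

1.9579


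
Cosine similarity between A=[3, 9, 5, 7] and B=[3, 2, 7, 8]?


A·B = 3·3 + 9·2 + 5·7 + 7·8 = 118
‖A‖ = √164 = 12.8062, ‖B‖ = √126 = 11.225
cos = 118/(√164·√126) = 118/√20664 = 0.8209

0.8209


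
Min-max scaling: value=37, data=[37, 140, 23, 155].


min=23, max=155
(37-23)/(155-23) = 14/132 = 0.1061

0.1061


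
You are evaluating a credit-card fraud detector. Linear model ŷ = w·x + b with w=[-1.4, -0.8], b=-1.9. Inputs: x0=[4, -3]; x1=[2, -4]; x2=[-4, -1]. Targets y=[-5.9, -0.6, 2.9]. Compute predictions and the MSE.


ŷ0 = (-1.4)·(4) + (-0.8)·(-3) - 1.9 = -5.1
ŷ1 = (-1.4)·(2) + (-0.8)·(-4) - 1.9 = -1.5
ŷ2 = (-1.4)·(-4) + (-0.8)·(-1) - 1.9 = 4.5
errors² = [0.64, 0.81, 2.56]
MSE = 4.0100/3 = 1.3367

1.3367


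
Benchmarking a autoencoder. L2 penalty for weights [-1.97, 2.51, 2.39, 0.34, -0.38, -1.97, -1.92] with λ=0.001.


‖w‖₂² = (-1.97)² + (2.51)² + (2.39)² + (0.34)² + (-0.38)² + (-1.97)² + (-1.92)²
     = 3.8809 + 6.3001 + 5.7121 + 0.1156 + 0.1444 + 3.8809 + 3.6864
     = 23.7204
λ·‖w‖₂² = 0.001·23.7204 = 0.02372

0.02372


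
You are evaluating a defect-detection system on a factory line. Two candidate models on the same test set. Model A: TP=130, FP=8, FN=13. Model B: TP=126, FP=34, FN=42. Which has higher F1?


Model A: P=130/138=0.942, R=130/143=0.9091, F1=2PR/(P+R)=2TP/(2TP+FP+FN)=260/281=0.9253
Model B: P=126/160=0.7875, R=126/168=0.75, F1=2PR/(P+R)=2TP/(2TP+FP+FN)=252/328=0.7683
0.9253 > 0.7683 → Model A

Model A


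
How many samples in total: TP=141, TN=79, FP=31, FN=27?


Total = TP + TN + FP + FN
= 141 + 79 + 31 + 27
= 278
(Predicted positive: 172, predicted negative: 106)

278


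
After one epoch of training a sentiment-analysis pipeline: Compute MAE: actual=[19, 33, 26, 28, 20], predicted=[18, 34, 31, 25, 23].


Absolute errors: |19-18|=1, |33-34|=1, |26-31|=5, |28-25|=3, |20-23|=3
Sum = 13
MAE = 13/5 = 13/5

13/5


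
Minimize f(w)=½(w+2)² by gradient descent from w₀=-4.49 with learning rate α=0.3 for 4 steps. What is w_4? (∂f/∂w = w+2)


step 1: grad = -4.49+2 = -2.49; w = -4.49 - 0.3·(-2.49) = -3.743
step 2: grad = -3.743+2 = -1.743; w = -3.743 - 0.3·(-1.743) = -3.2201
step 3: grad = -3.2201+2 = -1.2201; w = -3.2201 - 0.3·(-1.2201) = -2.85407
step 4: grad = -2.85407+2 = -0.85407; w = -2.85407 - 0.3·(-0.85407) = -2.597849

-2.597849


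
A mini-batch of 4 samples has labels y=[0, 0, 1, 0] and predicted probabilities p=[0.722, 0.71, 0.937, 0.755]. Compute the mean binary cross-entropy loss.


L[0] = -ln(1-0.722) = -ln(0.278) = 1.2801
L[1] = -ln(1-0.71) = -ln(0.29) = 1.2379
L[2] = -ln(0.937) = 0.0651
L[3] = -ln(1-0.755) = -ln(0.245) = 1.4065
mean = (1.2801 + 1.2379 + 0.0651 + 1.4065)/4 = 0.9974

0.9974


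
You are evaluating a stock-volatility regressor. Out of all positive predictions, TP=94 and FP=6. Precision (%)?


Precision = TP/(TP+FP)
= 94/(94+6)
= 94/100 = 94.0%

94.0%


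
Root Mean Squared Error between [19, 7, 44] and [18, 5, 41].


MSE = 14/3 = 4.6667
RMSE = √(14/3) = 2.1602

2.1602


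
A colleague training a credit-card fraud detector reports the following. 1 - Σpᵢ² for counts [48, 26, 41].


Probabilities: [48/115, 26/115, 41/115] ≈ [0.4174, 0.2261, 0.3565]
Σpᵢ² = (2304 + 676 + 1681)/115² = 4661/13225
Gini = 1 - Σpᵢ² = 1 - 4661/13225 = 0.6476

0.6476


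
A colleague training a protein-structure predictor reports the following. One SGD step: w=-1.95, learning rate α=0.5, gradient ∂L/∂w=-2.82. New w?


w_new = w - α·∇
= -1.95 - 0.5·-2.82
= -1.95 + 1.41
= -0.54

-0.54


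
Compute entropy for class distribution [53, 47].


Probabilities: [53/100, 47/100] ≈ [0.53, 0.47]
H = -((53/100)·log₂(53/100) + (47/100)·log₂(47/100))
  = 0.9974 bits

0.9974 bits


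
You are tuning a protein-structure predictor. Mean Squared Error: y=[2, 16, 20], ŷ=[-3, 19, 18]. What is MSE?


Squared errors: (2+ 3)²=25, (16-19)²=9, (20-18)²=4
Sum = 38
MSE = 38/3 = 38/3

38/3


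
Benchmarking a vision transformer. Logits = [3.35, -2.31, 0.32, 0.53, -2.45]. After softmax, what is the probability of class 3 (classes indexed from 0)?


Exponentials: e^3.35=28.5027, e^-2.31=0.0993, e^0.32=1.3771, e^0.53=1.6989, e^-2.45=0.0863
Sum = 31.7643
Softmax = [0.8973, 0.0031, 0.0434, 0.0535, 0.0027]
p[3] = 1.6989/31.7643 = 0.0535

0.0535


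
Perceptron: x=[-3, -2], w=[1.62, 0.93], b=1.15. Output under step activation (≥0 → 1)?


z = (-3)·(1.62) + (-2)·(0.93) + 1.15
  = -5.57
step(z) = 0 (z<0)

0


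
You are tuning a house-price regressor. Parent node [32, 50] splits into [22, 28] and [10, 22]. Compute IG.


Parent = [32, 50], H_parent = 0.965
H_left = 0.9896 (n=50), H_right = 0.896 (n=32)
H_children = (50/82)·0.9896 + (32/82)·0.896 = 0.9531
IG = 0.965 - 0.9531 = 0.0119

0.0119


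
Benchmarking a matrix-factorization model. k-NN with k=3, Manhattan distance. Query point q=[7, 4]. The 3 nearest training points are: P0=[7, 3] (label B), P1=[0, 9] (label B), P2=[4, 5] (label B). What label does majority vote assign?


d(q,P0) = 1  (label B)
d(q,P1) = 12  (label B)
d(q,P2) = 4  (label B)
Votes: A=0, B=3
Majority → B

B


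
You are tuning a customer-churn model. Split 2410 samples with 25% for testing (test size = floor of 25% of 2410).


Test = ⌊2410·25/100⌋ = 602
Train = 2410 - 602 = 1808

Train: 1808, Test: 602


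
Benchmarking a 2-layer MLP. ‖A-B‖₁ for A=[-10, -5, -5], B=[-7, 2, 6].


d = |-10+ 7| + |-5-2| + |-5-6|
  = 3 + 7 + 11
  = 21

21


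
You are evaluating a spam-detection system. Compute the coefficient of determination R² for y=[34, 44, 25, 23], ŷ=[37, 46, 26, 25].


ȳ = 31.5
SS_res = Σ(y-ŷ)² = 18
SS_tot = Σ(y-ȳ)² = 277
R² = 1 - SS_res/SS_tot = 1 - 0.065 = 0.935

0.935


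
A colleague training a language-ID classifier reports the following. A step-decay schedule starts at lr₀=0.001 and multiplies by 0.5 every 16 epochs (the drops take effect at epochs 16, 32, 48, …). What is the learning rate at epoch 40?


n_drops = ⌊40/16⌋ = 2
lr = 0.001·0.5^2 = 0.001·0.25 = 0.00025

0.00025


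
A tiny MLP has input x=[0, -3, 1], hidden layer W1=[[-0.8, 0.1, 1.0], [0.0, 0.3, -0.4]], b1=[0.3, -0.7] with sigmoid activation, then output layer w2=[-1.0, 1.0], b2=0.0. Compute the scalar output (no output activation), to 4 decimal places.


z1[0] = (-0.8)·(0) + (0.1)·(-3) + (1.0)·(1) + 0.3 = 1.0
z1[1] = (0.0)·(0) + (0.3)·(-3) + (-0.4)·(1) - 0.7 = -2.0
h = sigmoid(z1) = [0.7311, 0.1192]
output = (-1.0)·(0.7311) + (1.0)·(0.1192) + 0.0 = -0.6119

-0.6119


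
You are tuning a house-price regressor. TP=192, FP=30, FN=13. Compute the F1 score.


Precision = 192/222 = 0.8649
Recall = 192/205 = 0.9366
F1 = 2·P·R/(P+R) = 2·TP/(2·TP+FP+FN) = 384/(384+30+13) = 384/427 = 0.8993

0.8993


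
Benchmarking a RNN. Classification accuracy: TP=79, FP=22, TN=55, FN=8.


Accuracy = (TP+TN)/(TP+TN+FP+FN)
= (79+55)/(164)
= 134/164 = 81.71%

81.71%


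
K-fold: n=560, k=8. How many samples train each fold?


Fold size = 560/8 = 70
Training per fold = 560 - 70 = 490

490


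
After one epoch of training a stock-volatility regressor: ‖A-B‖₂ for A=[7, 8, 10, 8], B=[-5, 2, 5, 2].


d = √((7+ 5)² + (8-2)² + (10-5)² + (8-2)²)
  = √(144 + 36 + 25 + 36)
  = √241 = 15.5242

15.5242


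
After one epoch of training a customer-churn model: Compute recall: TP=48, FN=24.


Recall = TP/(TP+FN)
= 48/(48+24)
= 48/72 = 66.67%

66.67%


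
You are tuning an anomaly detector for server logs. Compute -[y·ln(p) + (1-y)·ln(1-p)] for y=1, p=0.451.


BCE = -[y·ln(p) + (1-y)·ln(1-p)]
= -1·ln(0.451) - 0
= -ln(0.451) = 0.7963

0.7963


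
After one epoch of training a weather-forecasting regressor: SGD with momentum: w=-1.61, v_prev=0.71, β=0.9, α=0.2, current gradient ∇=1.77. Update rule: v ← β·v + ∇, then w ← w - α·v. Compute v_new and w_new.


v_new = 0.9·0.71 + 1.77 = 0.639 + 1.77 = 2.409
w_new = -1.61 - 0.2·2.409 = -1.61 - 0.4818 = -2.0918

v_new=2.409, w_new=-2.0918


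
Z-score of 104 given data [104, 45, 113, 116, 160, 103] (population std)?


μ = 106.8333, σ = 33.6522
z = (104 - 106.8333)/33.6522 = -0.0842

-0.0842


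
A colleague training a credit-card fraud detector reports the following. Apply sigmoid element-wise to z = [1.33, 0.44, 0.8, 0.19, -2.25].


σ(1.33) = 1/(1+e^-1.33) = 0.7908
σ(0.44) = 1/(1+e^-0.44) = 0.6083
σ(0.8) = 1/(1+e^-0.8) = 0.69
σ(0.19) = 1/(1+e^-0.19) = 0.5474
σ(-2.25) = 1/(1+e^2.25) = 0.0953
result = [0.7908, 0.6083, 0.69, 0.5474, 0.0953]

[0.7908, 0.6083, 0.69, 0.5474, 0.0953]


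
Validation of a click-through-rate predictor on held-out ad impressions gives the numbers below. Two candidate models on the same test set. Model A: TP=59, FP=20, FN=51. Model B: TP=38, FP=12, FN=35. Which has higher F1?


Model A: P=59/79=0.7468, R=59/110=0.5364, F1=2PR/(P+R)=2TP/(2TP+FP+FN)=118/189=0.6243
Model B: P=38/50=0.76, R=38/73=0.5205, F1=2PR/(P+R)=2TP/(2TP+FP+FN)=76/123=0.6179
0.6243 > 0.6179 → Model A

Model A


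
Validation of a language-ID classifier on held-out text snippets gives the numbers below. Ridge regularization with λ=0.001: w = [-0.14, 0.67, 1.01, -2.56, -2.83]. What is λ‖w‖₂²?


‖w‖₂² = (-0.14)² + (0.67)² + (1.01)² + (-2.56)² + (-2.83)²
     = 0.0196 + 0.4489 + 1.0201 + 6.5536 + 8.0089
     = 16.0511
λ·‖w‖₂² = 0.001·16.0511 = 0.016051

0.016051


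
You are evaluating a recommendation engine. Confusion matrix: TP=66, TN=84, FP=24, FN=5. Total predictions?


Total = TP + TN + FP + FN
= 66 + 84 + 24 + 5
= 179
(Predicted positive: 90, predicted negative: 89)

179


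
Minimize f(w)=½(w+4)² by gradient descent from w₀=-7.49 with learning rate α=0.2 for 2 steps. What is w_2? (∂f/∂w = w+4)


step 1: grad = -7.49+4 = -3.49; w = -7.49 - 0.2·(-3.49) = -6.792
step 2: grad = -6.792+4 = -2.792; w = -6.792 - 0.2·(-2.792) = -6.2336

-6.2336


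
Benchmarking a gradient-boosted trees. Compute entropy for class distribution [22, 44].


Probabilities: [22/66, 44/66] ≈ [0.3333, 0.6667]
H = -((22/66)·log₂(22/66) + (44/66)·log₂(44/66))
  = 0.9183 bits

0.9183 bits


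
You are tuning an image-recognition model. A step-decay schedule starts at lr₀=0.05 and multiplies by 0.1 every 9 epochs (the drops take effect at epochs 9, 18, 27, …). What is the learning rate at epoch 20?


n_drops = ⌊20/9⌋ = 2
lr = 0.05·0.1^2 = 0.05·0.01 = 0.0005

0.0005


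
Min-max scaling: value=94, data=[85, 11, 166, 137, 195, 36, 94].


min=11, max=195
(94-11)/(195-11) = 83/184 = 0.4511

0.4511


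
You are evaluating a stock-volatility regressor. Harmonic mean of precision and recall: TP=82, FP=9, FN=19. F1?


Precision = 82/91 = 0.9011
Recall = 82/101 = 0.8119
F1 = 2·P·R/(P+R) = 2·TP/(2·TP+FP+FN) = 164/(164+9+19) = 164/192 = 0.8542

0.8542


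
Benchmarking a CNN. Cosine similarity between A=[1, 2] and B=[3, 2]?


A·B = 1·3 + 2·2 = 7
‖A‖ = √5 = 2.2361, ‖B‖ = √13 = 3.6056
cos = 7/(√5·√13) = 7/√65 = 0.8682

0.8682


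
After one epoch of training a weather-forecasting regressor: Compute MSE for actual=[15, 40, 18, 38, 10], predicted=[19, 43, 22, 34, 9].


Squared errors: (15-19)²=16, (40-43)²=9, (18-22)²=16, (38-34)²=16, (10-9)²=1
Sum = 58
MSE = 58/5 = 58/5

58/5


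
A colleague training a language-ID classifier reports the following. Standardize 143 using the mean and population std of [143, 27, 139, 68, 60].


μ = 87.4, σ = 45.8894
z = (143 - 87.4)/45.8894 = 1.2116

1.2116


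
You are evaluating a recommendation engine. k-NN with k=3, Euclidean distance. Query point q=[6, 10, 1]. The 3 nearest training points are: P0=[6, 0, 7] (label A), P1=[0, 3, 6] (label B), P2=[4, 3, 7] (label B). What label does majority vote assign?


d(q,P0) = 11.6619  (label A)
d(q,P1) = 10.4881  (label B)
d(q,P2) = 9.434  (label B)
Votes: A=1, B=2
Majority → B

B


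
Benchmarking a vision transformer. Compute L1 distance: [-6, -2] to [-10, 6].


d = |-6+ 10| + |-2-6|
  = 4 + 8
  = 12

12


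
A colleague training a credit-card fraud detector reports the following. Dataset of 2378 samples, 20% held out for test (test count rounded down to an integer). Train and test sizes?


Test = ⌊2378·20/100⌋ = 475
Train = 2378 - 475 = 1903

Train: 1903, Test: 475


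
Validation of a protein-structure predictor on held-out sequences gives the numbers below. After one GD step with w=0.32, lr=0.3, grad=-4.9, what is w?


w_new = w - α·∇
= 0.32 - 0.3·-4.9
= 0.32 + 1.47
= 1.79

1.79


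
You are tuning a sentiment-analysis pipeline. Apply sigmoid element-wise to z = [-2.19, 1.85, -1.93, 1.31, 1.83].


σ(-2.19) = 1/(1+e^2.19) = 0.1007
σ(1.85) = 1/(1+e^-1.85) = 0.8641
σ(-1.93) = 1/(1+e^1.93) = 0.1268
σ(1.31) = 1/(1+e^-1.31) = 0.7875
σ(1.83) = 1/(1+e^-1.83) = 0.8618
result = [0.1007, 0.8641, 0.1268, 0.7875, 0.8618]

[0.1007, 0.8641, 0.1268, 0.7875, 0.8618]


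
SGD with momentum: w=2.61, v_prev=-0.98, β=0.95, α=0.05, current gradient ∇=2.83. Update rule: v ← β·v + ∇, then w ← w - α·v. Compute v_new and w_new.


v_new = 0.95·-0.98 + 2.83 = -0.931 + 2.83 = 1.899
w_new = 2.61 - 0.05·1.899 = 2.61 - 0.09495 = 2.51505

v_new=1.899, w_new=2.51505


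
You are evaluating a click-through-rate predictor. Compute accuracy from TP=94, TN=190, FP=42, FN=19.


Accuracy = (TP+TN)/(TP+TN+FP+FN)
= (94+190)/(345)
= 284/345 = 82.32%

82.32%


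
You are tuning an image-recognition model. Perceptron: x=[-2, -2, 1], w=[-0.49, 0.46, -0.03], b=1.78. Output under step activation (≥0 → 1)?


z = (-2)·(-0.49) + (-2)·(0.46) + (1)·(-0.03) + 1.78
  = 1.81
step(z) = 1 (z≥0)

1


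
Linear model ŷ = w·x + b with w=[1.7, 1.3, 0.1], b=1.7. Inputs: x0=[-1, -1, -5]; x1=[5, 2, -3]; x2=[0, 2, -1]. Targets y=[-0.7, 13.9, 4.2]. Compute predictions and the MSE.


ŷ0 = (1.7)·(-1) + (1.3)·(-1) + (0.1)·(-5) + 1.7 = -1.8
ŷ1 = (1.7)·(5) + (1.3)·(2) + (0.1)·(-3) + 1.7 = 12.5
ŷ2 = (1.7)·(0) + (1.3)·(2) + (0.1)·(-1) + 1.7 = 4.2
errors² = [1.21, 1.96, 0.0]
MSE = 3.1700/3 = 1.0567

1.0567


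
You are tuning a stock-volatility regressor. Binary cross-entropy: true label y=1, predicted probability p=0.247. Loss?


BCE = -[y·ln(p) + (1-y)·ln(1-p)]
= -1·ln(0.247) - 0
= -ln(0.247) = 1.3984

1.3984


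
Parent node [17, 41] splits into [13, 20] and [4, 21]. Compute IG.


Parent = [17, 41], H_parent = 0.8727
H_left = 0.9673 (n=33), H_right = 0.6343 (n=25)
H_children = (33/58)·0.9673 + (25/58)·0.6343 = 0.8238
IG = 0.8727 - 0.8238 = 0.0489

0.0489


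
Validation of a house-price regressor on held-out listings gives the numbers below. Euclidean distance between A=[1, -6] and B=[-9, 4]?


d = √((1+ 9)² + (-6-4)²)
  = √(100 + 100)
  = √200 = 14.1421

14.1421


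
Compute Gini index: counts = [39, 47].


Probabilities: [39/86, 47/86] ≈ [0.4535, 0.5465]
Σpᵢ² = (1521 + 2209)/86² = 3730/7396
Gini = 1 - Σpᵢ² = 1 - 3730/7396 = 0.4957

0.4957


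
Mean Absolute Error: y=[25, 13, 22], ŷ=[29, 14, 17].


Absolute errors: |25-29|=4, |13-14|=1, |22-17|=5
Sum = 10
MAE = 10/3 = 10/3

10/3


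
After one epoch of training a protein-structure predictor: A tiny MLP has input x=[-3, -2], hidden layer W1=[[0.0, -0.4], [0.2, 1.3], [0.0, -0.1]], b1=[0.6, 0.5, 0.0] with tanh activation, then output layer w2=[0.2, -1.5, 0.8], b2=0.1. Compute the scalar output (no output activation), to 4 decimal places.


z1[0] = (0.0)·(-3) + (-0.4)·(-2) + 0.6 = 1.4
z1[1] = (0.2)·(-3) + (1.3)·(-2) + 0.5 = -2.7
z1[2] = (0.0)·(-3) + (-0.1)·(-2) + 0.0 = 0.2
h = tanh(z1) = [0.8854, -0.991, 0.1974]
output = (0.2)·(0.8854) + (-1.5)·(-0.991) + (0.8)·(0.1974) + 0.1 = 1.9215

1.9215


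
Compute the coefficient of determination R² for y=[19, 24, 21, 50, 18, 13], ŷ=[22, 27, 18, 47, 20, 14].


ȳ = 24.1667
SS_res = Σ(y-ŷ)² = 41
SS_tot = Σ(y-ȳ)² = 866.83
R² = 1 - SS_res/SS_tot = 1 - 0.0473 = 0.9527

0.9527


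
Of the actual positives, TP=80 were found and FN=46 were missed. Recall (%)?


Recall = TP/(TP+FN)
= 80/(80+46)
= 80/126 = 63.49%

63.49%


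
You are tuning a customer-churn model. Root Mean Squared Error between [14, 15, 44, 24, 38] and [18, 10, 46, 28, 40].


MSE = 65/5 = 13
RMSE = √(65/5) = 3.6056

3.6056


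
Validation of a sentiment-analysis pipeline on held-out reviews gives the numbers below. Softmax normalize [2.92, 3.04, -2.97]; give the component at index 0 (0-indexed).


Exponentials: e^2.92=18.5413, e^3.04=20.9052, e^-2.97=0.0513
Sum = 39.4978
Softmax = [0.4694, 0.5293, 0.0013]
p[0] = 18.5413/39.4978 = 0.4694

0.4694


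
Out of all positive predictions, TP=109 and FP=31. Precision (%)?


Precision = TP/(TP+FP)
= 109/(109+31)
= 109/140 = 77.86%

77.86%


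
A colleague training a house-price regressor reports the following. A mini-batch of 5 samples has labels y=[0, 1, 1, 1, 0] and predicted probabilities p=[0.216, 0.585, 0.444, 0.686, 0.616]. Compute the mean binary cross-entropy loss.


L[0] = -ln(1-0.216) = -ln(0.784) = 0.2433
L[1] = -ln(0.585) = 0.5361
L[2] = -ln(0.444) = 0.8119
L[3] = -ln(0.686) = 0.3769
L[4] = -ln(1-0.616) = -ln(0.384) = 0.9571
mean = (0.2433 + 0.5361 + 0.8119 + 0.3769 + 0.9571)/5 = 0.5851

0.5851


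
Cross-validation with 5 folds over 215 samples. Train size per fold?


Fold size = 215/5 = 43
Training per fold = 215 - 43 = 172

172


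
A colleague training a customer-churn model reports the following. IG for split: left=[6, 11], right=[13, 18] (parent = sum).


Parent = [19, 29], H_parent = 0.9685
H_left = 0.9367 (n=17), H_right = 0.9812 (n=31)
H_children = (17/48)·0.9367 + (31/48)·0.9812 = 0.9654
IG = 0.9685 - 0.9654 = 0.0031

0.0031


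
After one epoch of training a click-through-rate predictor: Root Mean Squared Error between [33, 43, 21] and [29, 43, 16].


MSE = 41/3 = 13.6667
RMSE = √(41/3) = 3.6968

3.6968


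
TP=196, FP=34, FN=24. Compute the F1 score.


Precision = 196/230 = 0.8522
Recall = 196/220 = 0.8909
F1 = 2·P·R/(P+R) = 2·TP/(2·TP+FP+FN) = 392/(392+34+24) = 392/450 = 0.8711

0.8711


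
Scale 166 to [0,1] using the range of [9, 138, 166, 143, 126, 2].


min=2, max=166
(166-2)/(166-2) = 164/164 = 1.0

1.0


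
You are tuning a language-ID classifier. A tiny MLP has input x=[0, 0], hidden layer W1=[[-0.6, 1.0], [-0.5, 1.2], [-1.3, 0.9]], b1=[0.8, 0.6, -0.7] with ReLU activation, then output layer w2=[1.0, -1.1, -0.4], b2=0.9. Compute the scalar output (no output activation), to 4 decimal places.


z1[0] = (-0.6)·(0) + (1.0)·(0) + 0.8 = 0.8
z1[1] = (-0.5)·(0) + (1.2)·(0) + 0.6 = 0.6
z1[2] = (-1.3)·(0) + (0.9)·(0) - 0.7 = -0.7
h = ReLU(z1) = [0.8, 0.6, 0.0]
output = (1.0)·(0.8) + (-1.1)·(0.6) + (-0.4)·(0.0) + 0.9 = 1.04

1.04


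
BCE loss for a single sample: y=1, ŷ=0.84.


BCE = -[y·ln(p) + (1-y)·ln(1-p)]
= -1·ln(0.84) - 0
= -ln(0.84) = 0.1744

0.1744


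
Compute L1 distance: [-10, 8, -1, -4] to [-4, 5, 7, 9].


d = |-10+ 4| + |8-5| + |-1-7| + |-4-9|
  = 6 + 3 + 8 + 13
  = 30

30


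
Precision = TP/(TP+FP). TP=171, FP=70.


Precision = TP/(TP+FP)
= 171/(171+70)
= 171/241 = 70.95%

70.95%


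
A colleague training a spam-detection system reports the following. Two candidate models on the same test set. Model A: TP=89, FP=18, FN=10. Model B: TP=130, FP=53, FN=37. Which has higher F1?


Model A: P=89/107=0.8318, R=89/99=0.899, F1=2PR/(P+R)=2TP/(2TP+FP+FN)=178/206=0.8641
Model B: P=130/183=0.7104, R=130/167=0.7784, F1=2PR/(P+R)=2TP/(2TP+FP+FN)=260/350=0.7429
0.8641 > 0.7429 → Model A

Model A


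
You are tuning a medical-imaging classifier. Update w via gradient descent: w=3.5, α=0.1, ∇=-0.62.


w_new = w - α·∇
= 3.5 - 0.1·-0.62
= 3.5 + 0.062
= 3.562

3.562


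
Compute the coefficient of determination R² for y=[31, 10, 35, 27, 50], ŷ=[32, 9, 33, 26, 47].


ȳ = 30.6
SS_res = Σ(y-ŷ)² = 16
SS_tot = Σ(y-ȳ)² = 833.2
R² = 1 - SS_res/SS_tot = 1 - 0.0192 = 0.9808

0.9808


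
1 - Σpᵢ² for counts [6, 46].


Probabilities: [6/52, 46/52] ≈ [0.1154, 0.8846]
Σpᵢ² = (36 + 2116)/52² = 2152/2704
Gini = 1 - Σpᵢ² = 1 - 2152/2704 = 0.2041

0.2041


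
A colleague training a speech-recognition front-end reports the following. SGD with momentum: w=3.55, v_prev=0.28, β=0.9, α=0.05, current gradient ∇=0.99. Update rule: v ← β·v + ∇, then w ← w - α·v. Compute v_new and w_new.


v_new = 0.9·0.28 + 0.99 = 0.252 + 0.99 = 1.242
w_new = 3.55 - 0.05·1.242 = 3.55 - 0.0621 = 3.4879

v_new=1.242, w_new=3.4879


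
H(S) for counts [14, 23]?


Probabilities: [14/37, 23/37] ≈ [0.3784, 0.6216]
H = -((14/37)·log₂(14/37) + (23/37)·log₂(23/37))
  = 0.9569 bits

0.9569 bits


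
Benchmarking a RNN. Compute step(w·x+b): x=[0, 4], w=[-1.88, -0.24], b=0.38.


z = (0)·(-1.88) + (4)·(-0.24) + 0.38
  = -0.58
step(z) = 0 (z<0)

0


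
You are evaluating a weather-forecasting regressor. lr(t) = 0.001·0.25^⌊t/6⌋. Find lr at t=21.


n_drops = ⌊21/6⌋ = 3
lr = 0.001·0.25^3 = 0.001·0.015625 = 0.000015625

0.000015625


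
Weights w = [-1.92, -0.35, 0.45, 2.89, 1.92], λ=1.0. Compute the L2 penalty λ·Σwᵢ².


‖w‖₂² = (-1.92)² + (-0.35)² + (0.45)² + (2.89)² + (1.92)²
     = 3.6864 + 0.1225 + 0.2025 + 8.3521 + 3.6864
     = 16.0499
λ·‖w‖₂² = 1.0·16.0499 = 16.0499

16.0499


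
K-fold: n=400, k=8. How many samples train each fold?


Fold size = 400/8 = 50
Training per fold = 400 - 50 = 350

350


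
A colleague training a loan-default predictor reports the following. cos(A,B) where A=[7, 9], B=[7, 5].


A·B = 7·7 + 9·5 = 94
‖A‖ = √130 = 11.4018, ‖B‖ = √74 = 8.6023
cos = 94/(√130·√74) = 94/√9620 = 0.9584

0.9584


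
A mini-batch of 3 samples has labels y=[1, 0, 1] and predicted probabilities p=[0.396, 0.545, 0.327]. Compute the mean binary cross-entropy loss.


L[0] = -ln(0.396) = 0.9263
L[1] = -ln(1-0.545) = -ln(0.455) = 0.7875
L[2] = -ln(0.327) = 1.1178
mean = (0.9263 + 0.7875 + 1.1178)/3 = 0.9439

0.9439


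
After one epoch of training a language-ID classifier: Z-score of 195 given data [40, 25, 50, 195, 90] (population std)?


μ = 80, σ = 61.4003
z = (195 - 80)/61.4003 = 1.873

1.873


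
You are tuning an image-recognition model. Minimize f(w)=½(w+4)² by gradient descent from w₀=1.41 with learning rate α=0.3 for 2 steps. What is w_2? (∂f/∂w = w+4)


step 1: grad = 1.41+4 = 5.41; w = 1.41 - 0.3·(5.41) = -0.213
step 2: grad = -0.213+4 = 3.787; w = -0.213 - 0.3·(3.787) = -1.3491

-1.3491


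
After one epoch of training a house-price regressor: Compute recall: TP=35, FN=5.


Recall = TP/(TP+FN)
= 35/(35+5)
= 35/40 = 87.5%

87.5%


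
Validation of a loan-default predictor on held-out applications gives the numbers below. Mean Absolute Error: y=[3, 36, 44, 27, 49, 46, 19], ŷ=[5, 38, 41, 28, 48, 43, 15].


Absolute errors: |3-5|=2, |36-38|=2, |44-41|=3, |27-28|=1, |49-48|=1, |46-43|=3, |19-15|=4
Sum = 16
MAE = 16/7 = 16/7

16/7


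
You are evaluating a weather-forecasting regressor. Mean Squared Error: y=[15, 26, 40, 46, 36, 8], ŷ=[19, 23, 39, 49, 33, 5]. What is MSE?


Squared errors: (15-19)²=16, (26-23)²=9, (40-39)²=1, (46-49)²=9, (36-33)²=9, (8-5)²=9
Sum = 53
MSE = 53/6 = 53/6

53/6


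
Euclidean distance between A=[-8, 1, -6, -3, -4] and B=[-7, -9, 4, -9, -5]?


d = √((-8+ 7)² + (1+ 9)² + (-6-4)² + (-3+ 9)² + (-4+ 5)²)
  = √(1 + 100 + 100 + 36 + 1)
  = √238 = 15.4272

15.4272


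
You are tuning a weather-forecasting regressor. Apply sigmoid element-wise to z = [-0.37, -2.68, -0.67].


σ(-0.37) = 1/(1+e^0.37) = 0.4085
σ(-2.68) = 1/(1+e^2.68) = 0.0642
σ(-0.67) = 1/(1+e^0.67) = 0.3385
result = [0.4085, 0.0642, 0.3385]

[0.4085, 0.0642, 0.3385]


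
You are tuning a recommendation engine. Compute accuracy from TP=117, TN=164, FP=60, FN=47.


Accuracy = (TP+TN)/(TP+TN+FP+FN)
= (117+164)/(388)
= 281/388 = 72.42%

72.42%


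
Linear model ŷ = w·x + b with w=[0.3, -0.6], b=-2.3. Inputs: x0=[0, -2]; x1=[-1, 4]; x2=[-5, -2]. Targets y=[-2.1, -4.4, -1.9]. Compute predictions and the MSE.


ŷ0 = (0.3)·(0) + (-0.6)·(-2) - 2.3 = -1.1
ŷ1 = (0.3)·(-1) + (-0.6)·(4) - 2.3 = -5.0
ŷ2 = (0.3)·(-5) + (-0.6)·(-2) - 2.3 = -2.6
errors² = [1.0, 0.36, 0.49]
MSE = 1.8500/3 = 0.6167

0.6167


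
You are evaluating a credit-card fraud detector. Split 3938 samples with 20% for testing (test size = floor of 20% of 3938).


Test = ⌊3938·20/100⌋ = 787
Train = 3938 - 787 = 3151

Train: 3151, Test: 787


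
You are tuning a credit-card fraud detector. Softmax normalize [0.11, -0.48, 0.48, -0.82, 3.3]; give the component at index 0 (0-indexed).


Exponentials: e^0.11=1.1163, e^-0.48=0.6188, e^0.48=1.6161, e^-0.82=0.4404, e^3.3=27.1126
Sum = 30.9042
Softmax = [0.0361, 0.02, 0.0523, 0.0143, 0.8773]
p[0] = 1.1163/30.9042 = 0.0361

0.0361


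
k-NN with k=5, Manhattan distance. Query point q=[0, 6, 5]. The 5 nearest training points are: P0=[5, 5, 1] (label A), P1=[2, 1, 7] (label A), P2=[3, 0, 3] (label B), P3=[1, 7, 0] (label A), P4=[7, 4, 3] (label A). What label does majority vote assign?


d(q,P0) = 10  (label A)
d(q,P1) = 9  (label A)
d(q,P2) = 11  (label B)
d(q,P3) = 7  (label A)
d(q,P4) = 11  (label A)
Votes: A=4, B=1
Majority → A

A


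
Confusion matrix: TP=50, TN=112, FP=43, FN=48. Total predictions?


Total = TP + TN + FP + FN
= 50 + 112 + 43 + 48
= 253
(Predicted positive: 93, predicted negative: 160)

253


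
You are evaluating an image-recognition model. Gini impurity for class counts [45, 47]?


Probabilities: [45/92, 47/92] ≈ [0.4891, 0.5109]
Σpᵢ² = (2025 + 2209)/92² = 4234/8464
Gini = 1 - Σpᵢ² = 1 - 4234/8464 = 0.4998

0.4998


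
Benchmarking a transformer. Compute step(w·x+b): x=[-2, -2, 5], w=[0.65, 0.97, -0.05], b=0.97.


z = (-2)·(0.65) + (-2)·(0.97) + (5)·(-0.05) + 0.97
  = -2.52
step(z) = 0 (z<0)

0


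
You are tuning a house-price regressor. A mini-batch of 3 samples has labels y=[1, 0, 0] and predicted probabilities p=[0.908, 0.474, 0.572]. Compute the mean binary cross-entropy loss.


L[0] = -ln(0.908) = 0.0965
L[1] = -ln(1-0.474) = -ln(0.526) = 0.6425
L[2] = -ln(1-0.572) = -ln(0.428) = 0.8486
mean = (0.0965 + 0.6425 + 0.8486)/3 = 0.5292

0.5292


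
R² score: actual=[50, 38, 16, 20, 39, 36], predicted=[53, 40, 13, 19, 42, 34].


ȳ = 33.1667
SS_res = Σ(y-ŷ)² = 36
SS_tot = Σ(y-ȳ)² = 816.83
R² = 1 - SS_res/SS_tot = 1 - 0.0441 = 0.9559

0.9559


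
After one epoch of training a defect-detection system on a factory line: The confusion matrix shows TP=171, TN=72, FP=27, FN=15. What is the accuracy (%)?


Accuracy = (TP+TN)/(TP+TN+FP+FN)
= (171+72)/(285)
= 243/285 = 85.26%

85.26%


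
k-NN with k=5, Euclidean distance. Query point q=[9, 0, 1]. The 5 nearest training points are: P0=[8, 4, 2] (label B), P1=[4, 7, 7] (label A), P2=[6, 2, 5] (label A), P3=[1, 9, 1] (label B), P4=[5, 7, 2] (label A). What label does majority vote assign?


d(q,P0) = 4.2426  (label B)
d(q,P1) = 10.4881  (label A)
d(q,P2) = 5.3852  (label A)
d(q,P3) = 12.0416  (label B)
d(q,P4) = 8.124  (label A)
Votes: A=3, B=2
Majority → A

A
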